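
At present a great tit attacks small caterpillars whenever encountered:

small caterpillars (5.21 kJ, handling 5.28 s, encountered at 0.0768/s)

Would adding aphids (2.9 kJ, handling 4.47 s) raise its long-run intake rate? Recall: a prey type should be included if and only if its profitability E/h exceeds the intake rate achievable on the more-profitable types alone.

Yes

Intake rate on the current diet: R = (0.0768×5.21) / (1 + 0.0768×5.28) = 0.4001/1.406 = 0.2847 kJ/s.
Profitability of aphids: 2.9/4.47 = 0.6488 kJ/s.
Since 0.6488 > R, including aphids increases the long-run rate.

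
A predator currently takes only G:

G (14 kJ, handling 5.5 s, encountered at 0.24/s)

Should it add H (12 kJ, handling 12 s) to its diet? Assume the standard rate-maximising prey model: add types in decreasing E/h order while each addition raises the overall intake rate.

Intake rate on the current diet: R = (0.24×14) / (1 + 0.24×5.5) = 3.36/2.32 = 1.448 kJ/s.
H: E/h = 12/12 = 1 kJ/s.
Since 1 < R, time spent handling H is better spent searching.

No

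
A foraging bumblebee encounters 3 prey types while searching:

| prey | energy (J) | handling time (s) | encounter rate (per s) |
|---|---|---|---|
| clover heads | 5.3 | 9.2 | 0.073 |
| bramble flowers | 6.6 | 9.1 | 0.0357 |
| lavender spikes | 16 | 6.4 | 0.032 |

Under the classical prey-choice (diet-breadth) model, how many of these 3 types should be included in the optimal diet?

Rank by E/h (J/s): lavender spikes 2.5, bramble flowers 0.725, clover heads 0.576. Include each in turn until the next type's E/h falls below the running intake rate.
Rate on top 1: 0.425. bramble flowers: 0.725 > 0.425 → include.
Rate on top 2: 0.4887. clover heads: 0.576 > 0.4887 → include.
Optimal diet: lavender spikes, bramble flowers, clover heads — 3 of 3 types.

3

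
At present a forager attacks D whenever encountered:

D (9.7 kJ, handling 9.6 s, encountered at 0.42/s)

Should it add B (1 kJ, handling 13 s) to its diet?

Current rate: (0.42×9.7)/(1 + 0.42×9.6) = 0.8096 kJ/s.
Profitability of B: 1/13 = 0.07692 kJ/s.
0.07692 < 0.8096, so adding B would lower the average — exclude it.

No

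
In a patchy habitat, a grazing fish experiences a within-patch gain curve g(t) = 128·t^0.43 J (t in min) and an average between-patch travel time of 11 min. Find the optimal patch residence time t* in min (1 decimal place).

8.3 min

Optimal t* satisfies g'(t*) = g(t*)/(T + t*).
g'(t) = 0.43·128·t^-0.57. Setting 0.43·128·t^-0.57 = 128·t^0.43/(11+t) gives 0.43(11+t) = t, so 0.57·t = 0.43×11.
t* = 0.43×11/0.57 = 8.298 min.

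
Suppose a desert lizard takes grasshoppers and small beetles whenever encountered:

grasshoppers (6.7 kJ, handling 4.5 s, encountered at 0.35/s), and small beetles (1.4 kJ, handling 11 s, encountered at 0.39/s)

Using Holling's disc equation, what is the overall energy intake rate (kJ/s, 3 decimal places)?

0.421 kJ/s

R = (0.35×6.7 + 0.39×1.4) / (1 + 0.35×4.5 + 0.39×11) = 2.891/6.865 = 0.4211 kJ/s.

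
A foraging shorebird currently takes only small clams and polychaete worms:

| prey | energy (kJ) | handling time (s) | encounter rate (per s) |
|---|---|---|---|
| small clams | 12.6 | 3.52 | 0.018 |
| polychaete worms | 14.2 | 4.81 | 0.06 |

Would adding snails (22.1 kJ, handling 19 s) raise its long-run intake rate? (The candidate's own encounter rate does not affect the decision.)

On small clams and polychaete worms alone, R = ΣλE/(1+Σλh) = 1.079/1.352 = 0.798 kJ/s.
snails: E/h = 22.1/19 = 1.163 kJ/s.
1.163 > 0.798, so adding snails raises the average — include it.

Yes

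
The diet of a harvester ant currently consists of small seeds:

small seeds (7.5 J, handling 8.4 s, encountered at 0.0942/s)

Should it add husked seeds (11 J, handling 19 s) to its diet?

Current rate: (0.0942×7.5)/(1 + 0.0942×8.4) = 0.3944 J/s.
Profitability of husked seeds: 11/19 = 0.5789 J/s.
0.5789 > 0.3944, so adding husked seeds raises the average — include it.

Yes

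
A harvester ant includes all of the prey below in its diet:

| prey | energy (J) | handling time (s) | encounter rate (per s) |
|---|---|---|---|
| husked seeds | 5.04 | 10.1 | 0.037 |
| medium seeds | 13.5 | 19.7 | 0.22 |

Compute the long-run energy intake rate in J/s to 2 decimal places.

Energy encountered per unit search time: 0.037×5.04 + 0.22×13.5 = 3.156 J/s.
Handling time per unit search time: 0.037×10.1 + 0.22×19.7 = 4.708.
Rate = 3.156/(1 + 4.708) = 0.553 J/s.

0.55 J/s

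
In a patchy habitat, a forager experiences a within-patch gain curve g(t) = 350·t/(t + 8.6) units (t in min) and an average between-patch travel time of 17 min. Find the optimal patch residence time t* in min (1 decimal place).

12.1 min

Maximise g(t)/(T+t): set derivative to zero → g'(t)(T+t) = g(t).
g'(t) = 350·8.6/(t + 8.6)². Setting 350·8.6/(t+8.6)² = 350t/[(t+8.6)(17+t)] gives 8.6(17+t) = t(t+8.6), so t² = 8.6×17 = 146.2.
t* = √146.2 = 12.09 min.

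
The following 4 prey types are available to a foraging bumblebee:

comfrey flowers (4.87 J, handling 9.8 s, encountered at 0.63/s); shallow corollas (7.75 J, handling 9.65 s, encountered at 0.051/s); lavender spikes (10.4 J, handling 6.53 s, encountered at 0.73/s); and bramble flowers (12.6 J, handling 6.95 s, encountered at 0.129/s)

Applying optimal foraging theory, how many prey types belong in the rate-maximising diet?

2

Rank by E/h (J/s): bramble flowers 1.81, lavender spikes 1.59, shallow corollas 0.803, comfrey flowers 0.497. Include each in turn until the next type's E/h falls below the running intake rate.
Rate on top 1: 0.857. lavender spikes: 1.59 > 0.857 → include.
Rate on top 2: 1.383. shallow corollas: 0.803 < 1.383 → exclude; stop.
Optimal diet: bramble flowers, lavender spikes — 2 of 4 types.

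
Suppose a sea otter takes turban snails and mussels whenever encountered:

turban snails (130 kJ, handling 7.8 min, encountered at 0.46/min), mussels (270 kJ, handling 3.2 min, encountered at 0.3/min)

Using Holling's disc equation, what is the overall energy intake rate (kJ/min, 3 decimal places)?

R = Σλ_iE_i / (1 + Σλ_ih_i)
Numerator: 0.46×130 + 0.3×270 = 140.8
Denominator: 1 + 0.46×7.8 + 0.3×3.2 = 5.548
R = 140.8/5.548 = 25.38 kJ/min

25.379 kJ/min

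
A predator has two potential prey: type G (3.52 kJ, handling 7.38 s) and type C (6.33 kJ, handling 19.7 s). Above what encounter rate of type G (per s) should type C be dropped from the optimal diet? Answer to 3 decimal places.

The zero-one rule: include type C iff E₂/h₂ > λE₁/(1+λh₁). Equality gives the switch point.
λE₁h₂ = E₂ + λE₂h₁ ⇒ λ = E₂/(E₁h₂ − E₂h₁) = 6.33/(69.34 − 46.72) = 0.2797 per s.

0.280 per s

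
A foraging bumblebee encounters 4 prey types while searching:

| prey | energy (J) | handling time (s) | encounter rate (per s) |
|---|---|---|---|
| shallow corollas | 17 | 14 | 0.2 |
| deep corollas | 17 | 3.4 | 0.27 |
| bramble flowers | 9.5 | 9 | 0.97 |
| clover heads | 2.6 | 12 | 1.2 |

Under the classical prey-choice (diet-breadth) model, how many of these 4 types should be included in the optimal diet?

Profitabilities (E/h, J/s): deep corollas 5, shallow corollas 1.21, bramble flowers 1.06, clover heads 0.217. Add prey in this order while the next type's profitability exceeds the intake rate on those already taken.
Rate on top 1: 2.393. shallow corollas: 1.21 < 2.393 → exclude; stop.
Optimal diet: deep corollas — 1 of 4 types.

1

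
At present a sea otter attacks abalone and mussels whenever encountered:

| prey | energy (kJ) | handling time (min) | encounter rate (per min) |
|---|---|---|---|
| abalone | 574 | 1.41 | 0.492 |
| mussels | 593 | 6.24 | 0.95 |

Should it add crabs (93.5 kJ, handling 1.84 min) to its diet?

No

Intake rate on the current diet: R = (0.492×574 + 0.95×593) / (1 + 0.492×1.41 + 0.95×6.24) = 845.8/7.622 = 111 kJ/min.
crabs: E/h = 93.5/1.84 = 50.82 kJ/min.
50.82 < 111, so adding crabs would lower the average — exclude it.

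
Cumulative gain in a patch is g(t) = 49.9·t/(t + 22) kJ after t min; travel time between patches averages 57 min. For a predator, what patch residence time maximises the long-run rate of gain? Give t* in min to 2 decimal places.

35.41 min

By the marginal value theorem, leave when the instantaneous gain rate g'(t) equals the habitat-wide average g(t)/(T + t).
g'(t) = 49.9·22/(t + 22)². Setting 49.9·22/(t+22)² = 49.9t/[(t+22)(57+t)] gives 22(57+t) = t(t+22), so t² = 22×57 = 1254.
t* = √1254 = 35.41 min.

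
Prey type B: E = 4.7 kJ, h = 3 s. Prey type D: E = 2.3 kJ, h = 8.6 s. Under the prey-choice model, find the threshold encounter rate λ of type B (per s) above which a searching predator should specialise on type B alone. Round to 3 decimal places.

0.069 per s

The zero-one rule: include type D iff E₂/h₂ > λE₁/(1+λh₁). Equality gives the switch point.
λE₁h₂ = E₂ + λE₂h₁ ⇒ λ = E₂/(E₁h₂ − E₂h₁) = 2.3/(40.42 − 6.9) = 0.06862 per s.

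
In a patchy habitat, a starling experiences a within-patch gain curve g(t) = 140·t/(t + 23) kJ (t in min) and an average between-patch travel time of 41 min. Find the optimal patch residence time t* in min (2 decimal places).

Maximise g(t)/(T+t): set derivative to zero → g'(t)(T+t) = g(t).
g'(t) = 140·23/(t + 23)². Setting 140·23/(t+23)² = 140t/[(t+23)(41+t)] gives 23(41+t) = t(t+23), so t² = 23×41 = 943.
t* = √943 = 30.71 min.

30.71 min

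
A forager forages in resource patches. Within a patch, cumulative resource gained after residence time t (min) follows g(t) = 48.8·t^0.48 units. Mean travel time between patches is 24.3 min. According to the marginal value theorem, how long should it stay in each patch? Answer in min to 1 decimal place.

Optimal t* satisfies g'(t*) = g(t*)/(T + t*).
g'(t) = 0.48·48.8·t^-0.52. Setting 0.48·48.8·t^-0.52 = 48.8·t^0.48/(24.3+t) gives 0.48(24.3+t) = t, so 0.52·t = 0.48×24.3.
t* = 0.48×24.3/0.52 = 22.43 min.

22.4 min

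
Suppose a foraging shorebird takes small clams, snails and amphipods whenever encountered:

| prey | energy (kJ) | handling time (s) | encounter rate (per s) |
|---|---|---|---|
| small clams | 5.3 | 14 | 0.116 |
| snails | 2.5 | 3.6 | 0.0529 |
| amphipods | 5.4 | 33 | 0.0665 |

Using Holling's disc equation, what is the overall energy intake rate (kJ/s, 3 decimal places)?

R = (0.116×5.3 + 0.0529×2.5 + 0.0665×5.4) / (1 + 0.116×14 + 0.0529×3.6 + 0.0665×33) = 1.106/5.009 = 0.2208 kJ/s.

0.221 kJ/s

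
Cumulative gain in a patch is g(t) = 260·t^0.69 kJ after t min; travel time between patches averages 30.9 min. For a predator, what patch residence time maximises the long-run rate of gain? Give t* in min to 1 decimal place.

By the marginal value theorem, leave when the instantaneous gain rate g'(t) equals the habitat-wide average g(t)/(T + t).
g'(t) = 0.69·260·t^-0.31. Setting 0.69·260·t^-0.31 = 260·t^0.69/(30.9+t) gives 0.69(30.9+t) = t, so 0.31·t = 0.69×30.9.
t* = 0.69×30.9/0.31 = 68.78 min.

68.8 min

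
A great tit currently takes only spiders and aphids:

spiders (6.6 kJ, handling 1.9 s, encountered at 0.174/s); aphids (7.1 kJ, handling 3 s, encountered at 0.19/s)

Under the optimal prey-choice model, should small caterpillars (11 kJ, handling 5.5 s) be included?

Current rate: (0.174×6.6 + 0.19×7.1)/(1 + 0.174×1.9 + 0.19×3) = 1.314 kJ/s.
small caterpillars: E/h = 11/5.5 = 2 kJ/s.
Since 2 > R, including small caterpillars increases the long-run rate.

Yes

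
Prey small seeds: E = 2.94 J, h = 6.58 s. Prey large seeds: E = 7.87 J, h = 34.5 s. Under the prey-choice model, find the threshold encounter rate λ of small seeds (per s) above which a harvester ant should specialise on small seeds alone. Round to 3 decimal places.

0.159 per s

The zero-one rule: include large seeds iff E₂/h₂ > λE₁/(1+λh₁). Equality gives the switch point.
λE₁h₂ = E₂ + λE₂h₁ ⇒ λ = E₂/(E₁h₂ − E₂h₁) = 7.87/(101.4 − 51.78) = 0.1585 per s.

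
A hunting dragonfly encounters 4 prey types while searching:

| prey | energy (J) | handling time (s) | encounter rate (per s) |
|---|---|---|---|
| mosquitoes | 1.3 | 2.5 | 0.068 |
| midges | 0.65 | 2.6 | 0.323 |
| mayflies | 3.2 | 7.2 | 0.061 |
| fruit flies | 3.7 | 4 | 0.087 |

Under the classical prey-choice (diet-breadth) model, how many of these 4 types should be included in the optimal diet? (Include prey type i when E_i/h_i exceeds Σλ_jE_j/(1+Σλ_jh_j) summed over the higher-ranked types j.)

Rank by E/h (J/s): fruit flies 0.925, mosquitoes 0.52, mayflies 0.444, midges 0.25. Include each in turn until the next type's E/h falls below the running intake rate.
Rate on top 1: 0.2388. mosquitoes: 0.52 > 0.2388 → include.
Rate on top 2: 0.2703. mayflies: 0.444 > 0.2703 → include.
Rate on top 3: 0.3094. midges: 0.25 < 0.3094 → exclude; stop.
Optimal diet: fruit flies, mosquitoes, mayflies — 3 of 4 types.

3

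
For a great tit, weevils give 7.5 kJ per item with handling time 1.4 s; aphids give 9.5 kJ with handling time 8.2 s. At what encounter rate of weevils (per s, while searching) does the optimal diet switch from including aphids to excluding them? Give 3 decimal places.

0.197 per s

The zero-one rule: include aphids iff E₂/h₂ > λE₁/(1+λh₁). Equality gives the switch point.
λE₁h₂ = E₂ + λE₂h₁ ⇒ λ = E₂/(E₁h₂ − E₂h₁) = 9.5/(61.5 − 13.3) = 0.1971 per s.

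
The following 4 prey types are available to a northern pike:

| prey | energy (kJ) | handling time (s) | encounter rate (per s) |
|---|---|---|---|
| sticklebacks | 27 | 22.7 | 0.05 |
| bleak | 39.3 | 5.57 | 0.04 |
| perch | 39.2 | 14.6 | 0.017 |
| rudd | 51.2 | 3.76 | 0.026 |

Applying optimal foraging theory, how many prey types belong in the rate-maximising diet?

E/h in descending order: rudd 13.6, bleak 7.06, perch 2.68, sticklebacks 1.19 kJ/s. The optimal diet is the largest prefix of this list for which every included type satisfies E_i/h_i > R on the types above it.
Rate on top 1: 1.213. bleak: 7.06 > 1.213 → include.
Rate on top 2: 2.198. perch: 2.68 > 2.198 → include.
Rate on top 3: 2.275. sticklebacks: 1.19 < 2.275 → exclude; stop.
Optimal diet: rudd, bleak, perch — 3 of 4 types.

3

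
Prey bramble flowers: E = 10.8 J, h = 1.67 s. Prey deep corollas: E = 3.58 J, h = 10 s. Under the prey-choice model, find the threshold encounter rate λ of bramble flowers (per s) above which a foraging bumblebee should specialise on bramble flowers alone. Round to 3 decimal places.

Drop deep corollas once their profitability E₂/h₂ falls below the rate achievable on bramble flowers alone: E₂/h₂ = λE₁/(1 + λh₁).
Solve for λ: λE₁h₂ = E₂(1 + λh₁) → λ(E₁h₂ − E₂h₁) = E₂ → λ = E₂/(E₁h₂ − E₂h₁).
λ = 3.58/(10.8×10 − 3.58×1.67) = 3.58/102 = 0.03509 per s.

0.035 per s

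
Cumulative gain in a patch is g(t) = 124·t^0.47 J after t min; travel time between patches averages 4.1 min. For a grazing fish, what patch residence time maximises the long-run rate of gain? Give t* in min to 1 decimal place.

By the marginal value theorem, leave when the instantaneous gain rate g'(t) equals the habitat-wide average g(t)/(T + t).
g'(t) = 0.47·124·t^-0.53. Setting 0.47·124·t^-0.53 = 124·t^0.47/(4.1+t) gives 0.47(4.1+t) = t, so 0.53·t = 0.47×4.1.
t* = 0.47×4.1/0.53 = 3.636 min.

3.6 min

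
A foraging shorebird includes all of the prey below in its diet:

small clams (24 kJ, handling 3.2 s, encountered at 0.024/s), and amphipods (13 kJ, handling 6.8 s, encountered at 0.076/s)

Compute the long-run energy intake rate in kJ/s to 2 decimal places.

Energy encountered per unit search time: 0.024×24 + 0.076×13 = 1.564 kJ/s.
Handling time per unit search time: 0.024×3.2 + 0.076×6.8 = 0.5936.
Rate = 1.564/(1 + 0.5936) = 0.9814 kJ/s.

0.98 kJ/s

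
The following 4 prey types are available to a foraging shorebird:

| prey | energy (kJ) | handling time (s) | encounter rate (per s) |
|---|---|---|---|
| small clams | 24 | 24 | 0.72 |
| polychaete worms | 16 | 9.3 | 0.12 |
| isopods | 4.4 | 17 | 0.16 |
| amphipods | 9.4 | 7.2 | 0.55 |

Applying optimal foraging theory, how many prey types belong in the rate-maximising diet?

E/h in descending order: polychaete worms 1.72, amphipods 1.31, small clams 1, isopods 0.259 kJ/s. The optimal diet is the largest prefix of this list for which every included type satisfies E_i/h_i > R on the types above it.
Rate on top 1: 0.9074. amphipods: 1.31 > 0.9074 → include.
Rate on top 2: 1.167. small clams: 1 < 1.167 → exclude; stop.
Optimal diet: polychaete worms, amphipods — 2 of 4 types.

2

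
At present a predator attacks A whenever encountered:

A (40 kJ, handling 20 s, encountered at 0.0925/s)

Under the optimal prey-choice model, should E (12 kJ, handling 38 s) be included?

On A alone, R = ΣλE/(1+Σλh) = 3.7/2.85 = 1.298 kJ/s.
Profitability of E: 12/38 = 0.3158 kJ/s.
Since 0.3158 < R, time spent handling E is better spent searching.

No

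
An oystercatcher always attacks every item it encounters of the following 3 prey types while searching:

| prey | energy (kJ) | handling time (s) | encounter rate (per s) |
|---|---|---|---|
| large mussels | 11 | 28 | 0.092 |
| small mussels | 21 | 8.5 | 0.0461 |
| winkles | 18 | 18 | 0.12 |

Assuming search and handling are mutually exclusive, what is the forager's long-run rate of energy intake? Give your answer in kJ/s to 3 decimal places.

0.676 kJ/s

Energy encountered per unit search time: 0.092×11 + 0.0461×21 + 0.12×18 = 4.14 kJ/s.
Handling time per unit search time: 0.092×28 + 0.0461×8.5 + 0.12×18 = 5.128.
Rate = 4.14/(1 + 5.128) = 0.6756 kJ/s.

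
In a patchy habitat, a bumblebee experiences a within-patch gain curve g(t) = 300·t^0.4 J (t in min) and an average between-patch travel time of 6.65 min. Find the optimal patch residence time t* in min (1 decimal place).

4.4 min

Maximise g(t)/(T+t): set derivative to zero → g'(t)(T+t) = g(t).
g'(t) = 0.4·300·t^-0.6. Setting 0.4·300·t^-0.6 = 300·t^0.4/(6.65+t) gives 0.4(6.65+t) = t, so 0.60·t = 0.4×6.65.
t* = 0.4×6.65/0.60 = 4.433 min.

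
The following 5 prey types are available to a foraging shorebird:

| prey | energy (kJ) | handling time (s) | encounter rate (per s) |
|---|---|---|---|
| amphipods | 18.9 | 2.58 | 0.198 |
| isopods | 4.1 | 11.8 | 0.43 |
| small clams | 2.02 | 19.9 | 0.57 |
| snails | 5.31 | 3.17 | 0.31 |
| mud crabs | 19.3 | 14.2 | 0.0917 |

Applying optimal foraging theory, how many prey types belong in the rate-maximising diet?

1

Rank by E/h (kJ/s): amphipods 7.33, snails 1.68, mud crabs 1.36, isopods 0.347, small clams 0.102. Include each in turn until the next type's E/h falls below the running intake rate.
Rate on top 1: 2.477. snails: 1.68 < 2.477 → exclude; stop.
Optimal diet: amphipods — 1 of 5 types.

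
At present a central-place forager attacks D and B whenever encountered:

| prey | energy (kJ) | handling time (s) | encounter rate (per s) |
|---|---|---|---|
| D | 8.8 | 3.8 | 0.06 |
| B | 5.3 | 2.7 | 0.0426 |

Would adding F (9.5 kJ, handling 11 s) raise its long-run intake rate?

Current rate: (0.06×8.8 + 0.0426×5.3)/(1 + 0.06×3.8 + 0.0426×2.7) = 0.5613 kJ/s.
Profitability of F: 9.5/11 = 0.8636 kJ/s.
Since 0.8636 > R, including F increases the long-run rate.

Yes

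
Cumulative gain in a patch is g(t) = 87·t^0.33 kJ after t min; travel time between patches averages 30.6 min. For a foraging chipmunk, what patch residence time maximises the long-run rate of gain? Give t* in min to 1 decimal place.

15.1 min

By the marginal value theorem, leave when the instantaneous gain rate g'(t) equals the habitat-wide average g(t)/(T + t).
g'(t) = 0.33·87·t^-0.67. Setting 0.33·87·t^-0.67 = 87·t^0.33/(30.6+t) gives 0.33(30.6+t) = t, so 0.67·t = 0.33×30.6.
t* = 0.33×30.6/0.67 = 15.07 min.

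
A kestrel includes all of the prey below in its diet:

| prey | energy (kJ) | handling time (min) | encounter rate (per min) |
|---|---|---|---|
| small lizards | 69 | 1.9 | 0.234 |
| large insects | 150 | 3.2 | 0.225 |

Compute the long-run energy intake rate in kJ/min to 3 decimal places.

23.051 kJ/min

R = (0.234×69 + 0.225×150) / (1 + 0.234×1.9 + 0.225×3.2) = 49.9/2.165 = 23.05 kJ/min.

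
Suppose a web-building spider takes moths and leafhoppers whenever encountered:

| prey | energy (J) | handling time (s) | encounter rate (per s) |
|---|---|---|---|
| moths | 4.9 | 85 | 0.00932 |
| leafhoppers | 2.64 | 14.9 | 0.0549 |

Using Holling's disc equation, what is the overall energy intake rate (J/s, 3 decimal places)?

Energy encountered per unit search time: 0.00932×4.9 + 0.0549×2.64 = 0.1906 J/s.
Handling time per unit search time: 0.00932×85 + 0.0549×14.9 = 1.61.
Rate = 0.1906/(1 + 1.61) = 0.07302 J/s.

0.073 J/s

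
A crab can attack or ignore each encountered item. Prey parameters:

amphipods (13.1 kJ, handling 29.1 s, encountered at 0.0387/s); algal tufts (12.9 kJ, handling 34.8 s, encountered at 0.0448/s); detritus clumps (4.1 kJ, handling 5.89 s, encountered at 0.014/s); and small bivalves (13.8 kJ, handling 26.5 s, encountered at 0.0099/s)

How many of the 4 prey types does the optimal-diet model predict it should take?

E/h in descending order: detritus clumps 0.696, small bivalves 0.521, amphipods 0.45, algal tufts 0.371 kJ/s. The optimal diet is the largest prefix of this list for which every included type satisfies E_i/h_i > R on the types above it.
Rate on top 1: 0.05303. small bivalves: 0.521 > 0.05303 → include.
Rate on top 2: 0.1443. amphipods: 0.45 > 0.1443 → include.
Rate on top 3: 0.2837. algal tufts: 0.371 > 0.2837 → include.
Optimal diet: detritus clumps, small bivalves, amphipods, algal tufts — 4 of 4 types.

4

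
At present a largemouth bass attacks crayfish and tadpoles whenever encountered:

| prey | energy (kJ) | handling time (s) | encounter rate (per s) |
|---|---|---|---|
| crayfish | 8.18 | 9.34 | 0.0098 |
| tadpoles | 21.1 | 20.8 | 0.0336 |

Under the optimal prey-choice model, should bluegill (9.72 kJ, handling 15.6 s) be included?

Current rate: (0.0098×8.18 + 0.0336×21.1)/(1 + 0.0098×9.34 + 0.0336×20.8) = 0.4407 kJ/s.
Profitability of bluegill: 9.72/15.6 = 0.6231 kJ/s.
0.6231 > 0.4407, so adding bluegill raises the average — include it.

Yes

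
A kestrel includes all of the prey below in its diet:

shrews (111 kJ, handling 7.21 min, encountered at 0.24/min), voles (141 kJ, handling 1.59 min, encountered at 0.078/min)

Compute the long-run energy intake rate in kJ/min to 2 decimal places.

13.19 kJ/min

R = (0.24×111 + 0.078×141) / (1 + 0.24×7.21 + 0.078×1.59) = 37.64/2.854 = 13.19 kJ/min.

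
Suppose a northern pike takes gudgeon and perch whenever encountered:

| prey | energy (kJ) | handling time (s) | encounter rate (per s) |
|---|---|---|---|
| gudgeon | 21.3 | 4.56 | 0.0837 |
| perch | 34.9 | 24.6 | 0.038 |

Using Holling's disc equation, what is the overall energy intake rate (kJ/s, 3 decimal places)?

R = Σλ_iE_i / (1 + Σλ_ih_i)
Numerator: 0.0837×21.3 + 0.038×34.9 = 3.109
Denominator: 1 + 0.0837×4.56 + 0.038×24.6 = 2.316
R = 3.109/2.316 = 1.342 kJ/s

1.342 kJ/s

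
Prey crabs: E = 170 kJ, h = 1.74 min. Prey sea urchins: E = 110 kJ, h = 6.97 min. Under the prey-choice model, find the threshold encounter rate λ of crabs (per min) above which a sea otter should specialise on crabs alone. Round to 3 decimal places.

0.111 per min

Drop sea urchins once their profitability E₂/h₂ falls below the rate achievable on crabs alone: E₂/h₂ = λE₁/(1 + λh₁).
Solve for λ: λE₁h₂ = E₂(1 + λh₁) → λ(E₁h₂ − E₂h₁) = E₂ → λ = E₂/(E₁h₂ − E₂h₁).
λ = 110/(170×6.97 − 110×1.74) = 110/993.5 = 0.1107 per min.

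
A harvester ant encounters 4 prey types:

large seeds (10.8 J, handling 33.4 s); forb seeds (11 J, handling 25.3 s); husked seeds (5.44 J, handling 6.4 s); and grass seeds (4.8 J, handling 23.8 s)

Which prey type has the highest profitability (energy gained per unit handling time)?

husked seeds

Profitability E/h (J/s): large seeds = 10.8/33.4 = 0.323, forb seeds = 11/25.3 = 0.435, husked seeds = 5.44/6.4 = 0.85, grass seeds = 4.8/23.8 = 0.202.
Ranked: husked seeds > forb seeds > large seeds > grass seeds.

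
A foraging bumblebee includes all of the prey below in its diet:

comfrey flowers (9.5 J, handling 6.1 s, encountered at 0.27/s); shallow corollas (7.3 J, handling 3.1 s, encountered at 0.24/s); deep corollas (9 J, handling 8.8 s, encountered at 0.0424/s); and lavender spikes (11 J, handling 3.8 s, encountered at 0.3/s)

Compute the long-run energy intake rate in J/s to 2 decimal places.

1.63 J/s

R = (0.27×9.5 + 0.24×7.3 + 0.0424×9 + 0.3×11) / (1 + 0.27×6.1 + 0.24×3.1 + 0.0424×8.8 + 0.3×3.8) = 7.999/4.904 = 1.631 J/s.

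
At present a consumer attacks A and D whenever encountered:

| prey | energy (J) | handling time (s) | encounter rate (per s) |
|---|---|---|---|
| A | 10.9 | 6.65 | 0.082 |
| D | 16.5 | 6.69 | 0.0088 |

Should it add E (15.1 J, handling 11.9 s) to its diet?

Current rate: (0.082×10.9 + 0.0088×16.5)/(1 + 0.082×6.65 + 0.0088×6.69) = 0.6477 J/s.
Profitability of E: 15.1/11.9 = 1.269 J/s.
1.269 > 0.6477, so adding E raises the average — include it.

Yes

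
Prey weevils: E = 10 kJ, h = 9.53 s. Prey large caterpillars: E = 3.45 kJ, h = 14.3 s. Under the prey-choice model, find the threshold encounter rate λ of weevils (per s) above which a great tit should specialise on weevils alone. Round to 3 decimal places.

The zero-one rule: include large caterpillars iff E₂/h₂ > λE₁/(1+λh₁). Equality gives the switch point.
λE₁h₂ = E₂ + λE₂h₁ ⇒ λ = E₂/(E₁h₂ − E₂h₁) = 3.45/(143 − 32.88) = 0.03133 per s.

0.031 per s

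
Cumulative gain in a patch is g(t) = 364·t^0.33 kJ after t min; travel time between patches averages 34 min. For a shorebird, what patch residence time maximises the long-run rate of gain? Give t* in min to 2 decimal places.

16.75 min

Maximise g(t)/(T+t): set derivative to zero → g'(t)(T+t) = g(t).
g'(t) = 0.33·364·t^-0.67. Setting 0.33·364·t^-0.67 = 364·t^0.33/(34+t) gives 0.33(34+t) = t, so 0.67·t = 0.33×34.
t* = 0.33×34/0.67 = 16.75 min.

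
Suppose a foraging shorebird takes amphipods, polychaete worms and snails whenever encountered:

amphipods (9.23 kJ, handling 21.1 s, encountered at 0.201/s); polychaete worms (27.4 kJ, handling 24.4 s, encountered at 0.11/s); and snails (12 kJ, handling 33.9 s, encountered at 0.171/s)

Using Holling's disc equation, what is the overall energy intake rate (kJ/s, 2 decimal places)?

0.50 kJ/s

Energy encountered per unit search time: 0.201×9.23 + 0.11×27.4 + 0.171×12 = 6.921 kJ/s.
Handling time per unit search time: 0.201×21.1 + 0.11×24.4 + 0.171×33.9 = 12.72.
Rate = 6.921/(1 + 12.72) = 0.5044 kJ/s.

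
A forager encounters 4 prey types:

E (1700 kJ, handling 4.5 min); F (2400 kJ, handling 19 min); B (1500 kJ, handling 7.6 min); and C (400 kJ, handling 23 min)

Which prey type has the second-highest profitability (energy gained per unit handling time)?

Profitability E/h (kJ/min): E = 1700/4.5 = 378, F = 2400/19 = 126, B = 1500/7.6 = 197, C = 400/23 = 17.4.
Ranked: E > B > F > C.

B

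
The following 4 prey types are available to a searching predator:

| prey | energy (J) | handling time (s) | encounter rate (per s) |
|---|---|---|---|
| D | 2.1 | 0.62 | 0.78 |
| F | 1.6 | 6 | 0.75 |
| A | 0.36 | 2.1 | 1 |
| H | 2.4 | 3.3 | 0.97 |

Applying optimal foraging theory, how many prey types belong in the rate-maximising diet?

1

E/h in descending order: D 3.39, H 0.727, F 0.267, A 0.171 J/s. The optimal diet is the largest prefix of this list for which every included type satisfies E_i/h_i > R on the types above it.
Rate on top 1: 1.104. H: 0.727 < 1.104 → exclude; stop.
Optimal diet: D — 1 of 4 types.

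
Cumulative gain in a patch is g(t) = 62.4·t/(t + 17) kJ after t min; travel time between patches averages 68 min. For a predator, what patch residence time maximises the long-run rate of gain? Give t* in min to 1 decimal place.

34.0 min

Optimal t* satisfies g'(t*) = g(t*)/(T + t*).
g'(t) = 62.4·17/(t + 17)². Setting 62.4·17/(t+17)² = 62.4t/[(t+17)(68+t)] gives 17(68+t) = t(t+17), so t² = 17×68 = 1156.
t* = √1156 = 34 min.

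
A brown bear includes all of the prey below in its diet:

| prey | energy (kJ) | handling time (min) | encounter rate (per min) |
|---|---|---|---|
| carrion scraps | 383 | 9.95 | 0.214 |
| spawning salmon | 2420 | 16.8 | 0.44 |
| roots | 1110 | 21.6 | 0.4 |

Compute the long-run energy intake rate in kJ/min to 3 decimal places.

Energy encountered per unit search time: 0.214×383 + 0.44×2420 + 0.4×1110 = 1591 kJ/min.
Handling time per unit search time: 0.214×9.95 + 0.44×16.8 + 0.4×21.6 = 18.16.
Rate = 1591/(1 + 18.16) = 83.02 kJ/min.

83.020 kJ/min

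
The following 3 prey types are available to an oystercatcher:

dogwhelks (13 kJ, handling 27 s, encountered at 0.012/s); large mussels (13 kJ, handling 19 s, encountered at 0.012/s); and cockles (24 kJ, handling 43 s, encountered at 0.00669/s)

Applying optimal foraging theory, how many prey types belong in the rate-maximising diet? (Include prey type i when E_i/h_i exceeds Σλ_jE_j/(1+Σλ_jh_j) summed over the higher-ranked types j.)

3

E/h in descending order: large mussels 0.684, cockles 0.558, dogwhelks 0.481 kJ/s. The optimal diet is the largest prefix of this list for which every included type satisfies E_i/h_i > R on the types above it.
Rate on top 1: 0.127. cockles: 0.558 > 0.127 → include.
Rate on top 2: 0.2089. dogwhelks: 0.481 > 0.2089 → include.
Optimal diet: large mussels, cockles, dogwhelks — 3 of 3 types.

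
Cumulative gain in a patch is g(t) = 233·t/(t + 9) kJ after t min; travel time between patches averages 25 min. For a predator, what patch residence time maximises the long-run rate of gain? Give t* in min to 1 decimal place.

Maximise g(t)/(T+t): set derivative to zero → g'(t)(T+t) = g(t).
g'(t) = 233·9/(t + 9)². Setting 233·9/(t+9)² = 233t/[(t+9)(25+t)] gives 9(25+t) = t(t+9), so t² = 9×25 = 225.
t* = √225 = 15 min.

15.0 min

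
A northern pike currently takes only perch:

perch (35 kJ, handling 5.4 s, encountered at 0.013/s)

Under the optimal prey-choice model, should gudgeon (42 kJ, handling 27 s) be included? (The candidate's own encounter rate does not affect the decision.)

Yes

On perch alone, R = ΣλE/(1+Σλh) = 0.455/1.07 = 0.4252 kJ/s.
Profitability of gudgeon: 42/27 = 1.556 kJ/s.
1.556 > 0.4252, so adding gudgeon raises the average — include it.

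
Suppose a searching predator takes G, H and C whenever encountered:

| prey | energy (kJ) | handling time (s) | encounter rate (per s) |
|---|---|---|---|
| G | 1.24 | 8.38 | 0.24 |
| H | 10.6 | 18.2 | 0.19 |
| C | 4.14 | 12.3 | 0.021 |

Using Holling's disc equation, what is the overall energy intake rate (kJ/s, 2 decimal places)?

Energy encountered per unit search time: 0.24×1.24 + 0.19×10.6 + 0.021×4.14 = 2.399 kJ/s.
Handling time per unit search time: 0.24×8.38 + 0.19×18.2 + 0.021×12.3 = 5.728.
Rate = 2.399/(1 + 5.728) = 0.3565 kJ/s.

0.36 kJ/s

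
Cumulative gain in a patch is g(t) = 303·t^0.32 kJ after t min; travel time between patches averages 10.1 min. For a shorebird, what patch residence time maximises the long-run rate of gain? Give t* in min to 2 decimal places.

Optimal t* satisfies g'(t*) = g(t*)/(T + t*).
g'(t) = 0.32·303·t^-0.68. Setting 0.32·303·t^-0.68 = 303·t^0.32/(10.1+t) gives 0.32(10.1+t) = t, so 0.68·t = 0.32×10.1.
t* = 0.32×10.1/0.68 = 4.753 min.

4.75 min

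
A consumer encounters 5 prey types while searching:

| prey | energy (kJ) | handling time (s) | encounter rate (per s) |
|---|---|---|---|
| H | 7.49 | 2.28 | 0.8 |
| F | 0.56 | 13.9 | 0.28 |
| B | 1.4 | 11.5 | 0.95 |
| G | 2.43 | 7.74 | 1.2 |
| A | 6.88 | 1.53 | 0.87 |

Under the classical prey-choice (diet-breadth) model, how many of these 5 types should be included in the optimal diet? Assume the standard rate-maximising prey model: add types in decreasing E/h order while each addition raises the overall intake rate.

2

Profitabilities (E/h, kJ/s): A 4.5, H 3.29, G 0.314, B 0.122, F 0.0403. Add prey in this order while the next type's profitability exceeds the intake rate on those already taken.
Rate on top 1: 2.568. H: 3.29 > 2.568 → include.
Rate on top 2: 2.883. G: 0.314 < 2.883 → exclude; stop.
Optimal diet: A, H — 2 of 5 types.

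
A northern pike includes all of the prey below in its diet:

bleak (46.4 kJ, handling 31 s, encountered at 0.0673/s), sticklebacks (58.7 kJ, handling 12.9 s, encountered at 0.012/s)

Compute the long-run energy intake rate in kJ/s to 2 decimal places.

1.18 kJ/s

Energy encountered per unit search time: 0.0673×46.4 + 0.012×58.7 = 3.827 kJ/s.
Handling time per unit search time: 0.0673×31 + 0.012×12.9 = 2.241.
Rate = 3.827/(1 + 2.241) = 1.181 kJ/s.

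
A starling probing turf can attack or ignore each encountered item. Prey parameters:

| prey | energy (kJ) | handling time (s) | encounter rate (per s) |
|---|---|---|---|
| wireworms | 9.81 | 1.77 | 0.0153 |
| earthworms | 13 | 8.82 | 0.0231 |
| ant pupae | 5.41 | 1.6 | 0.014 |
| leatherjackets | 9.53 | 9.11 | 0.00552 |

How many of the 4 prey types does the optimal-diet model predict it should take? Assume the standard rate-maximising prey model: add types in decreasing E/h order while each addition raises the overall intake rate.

4

Rank by E/h (kJ/s): wireworms 5.54, ant pupae 3.38, earthworms 1.47, leatherjackets 1.05. Include each in turn until the next type's E/h falls below the running intake rate.
Rate on top 1: 0.1461. ant pupae: 3.38 > 0.1461 → include.
Rate on top 2: 0.2152. earthworms: 1.47 > 0.2152 → include.
Rate on top 3: 0.4198. leatherjackets: 1.05 > 0.4198 → include.
Optimal diet: wireworms, ant pupae, earthworms, leatherjackets — 4 of 4 types.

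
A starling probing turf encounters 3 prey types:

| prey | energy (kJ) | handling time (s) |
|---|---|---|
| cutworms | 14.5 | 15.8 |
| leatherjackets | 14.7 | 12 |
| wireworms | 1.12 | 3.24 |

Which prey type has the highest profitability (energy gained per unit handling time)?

In descending order of E/h:
leatherjackets: 14.7/12 = 1.22 kJ/s
cutworms: 14.5/15.8 = 0.918 kJ/s
wireworms: 1.12/3.24 = 0.346 kJ/s

leatherjackets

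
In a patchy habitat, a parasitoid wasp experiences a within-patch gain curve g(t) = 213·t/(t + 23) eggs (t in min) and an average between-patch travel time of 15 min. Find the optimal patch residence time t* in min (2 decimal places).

18.57 min

Maximise g(t)/(T+t): set derivative to zero → g'(t)(T+t) = g(t).
g'(t) = 213·23/(t + 23)². Setting 213·23/(t+23)² = 213t/[(t+23)(15+t)] gives 23(15+t) = t(t+23), so t² = 23×15 = 345.
t* = √345 = 18.57 min.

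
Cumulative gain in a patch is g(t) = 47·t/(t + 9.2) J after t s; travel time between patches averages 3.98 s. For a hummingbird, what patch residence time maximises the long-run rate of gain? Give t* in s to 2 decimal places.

6.05 s

Maximise g(t)/(T+t): set derivative to zero → g'(t)(T+t) = g(t).
g'(t) = 47·9.2/(t + 9.2)². Setting 47·9.2/(t+9.2)² = 47t/[(t+9.2)(3.98+t)] gives 9.2(3.98+t) = t(t+9.2), so t² = 9.2×3.98 = 36.62.
t* = √36.62 = 6.051 s.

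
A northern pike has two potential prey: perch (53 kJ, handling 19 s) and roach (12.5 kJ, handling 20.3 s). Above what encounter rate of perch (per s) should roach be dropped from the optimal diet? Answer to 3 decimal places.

At the threshold, the rate on perch alone equals the profitability of roach: λ·53/(1 + λ·19) = 12.5/20.3 = 0.6158.
Rearranging, λ(53 − 0.6158×19) = 0.6158, so λ = 0.6158/41.3 = 0.01491 per s.

0.015 per s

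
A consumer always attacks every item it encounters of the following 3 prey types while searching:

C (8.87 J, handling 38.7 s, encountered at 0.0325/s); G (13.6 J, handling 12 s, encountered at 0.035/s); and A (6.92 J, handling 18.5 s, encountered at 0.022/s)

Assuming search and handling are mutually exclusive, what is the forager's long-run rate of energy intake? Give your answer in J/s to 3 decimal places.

Energy encountered per unit search time: 0.0325×8.87 + 0.035×13.6 + 0.022×6.92 = 0.9165 J/s.
Handling time per unit search time: 0.0325×38.7 + 0.035×12 + 0.022×18.5 = 2.085.
Rate = 0.9165/(1 + 2.085) = 0.2971 J/s.

0.297 J/s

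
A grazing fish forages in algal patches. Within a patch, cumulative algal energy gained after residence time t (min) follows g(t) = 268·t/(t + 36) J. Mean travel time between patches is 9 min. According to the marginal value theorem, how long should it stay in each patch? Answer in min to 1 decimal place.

By the marginal value theorem, leave when the instantaneous gain rate g'(t) equals the habitat-wide average g(t)/(T + t).
g'(t) = 268·36/(t + 36)². Setting 268·36/(t+36)² = 268t/[(t+36)(9+t)] gives 36(9+t) = t(t+36), so t² = 36×9 = 324.
t* = √324 = 18 min.

18.0 min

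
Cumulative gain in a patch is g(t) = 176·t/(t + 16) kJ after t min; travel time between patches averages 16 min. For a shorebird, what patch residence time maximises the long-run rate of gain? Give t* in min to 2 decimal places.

16.00 min

Optimal t* satisfies g'(t*) = g(t*)/(T + t*).
g'(t) = 176·16/(t + 16)². Setting 176·16/(t+16)² = 176t/[(t+16)(16+t)] gives 16(16+t) = t(t+16), so t² = 16×16 = 256.
t* = √256 = 16 min.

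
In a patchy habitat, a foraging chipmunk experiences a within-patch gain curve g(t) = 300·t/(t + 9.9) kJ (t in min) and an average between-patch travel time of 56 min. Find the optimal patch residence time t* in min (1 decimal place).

23.5 min

Optimal t* satisfies g'(t*) = g(t*)/(T + t*).
g'(t) = 300·9.9/(t + 9.9)². Setting 300·9.9/(t+9.9)² = 300t/[(t+9.9)(56+t)] gives 9.9(56+t) = t(t+9.9), so t² = 9.9×56 = 554.4.
t* = √554.4 = 23.55 min.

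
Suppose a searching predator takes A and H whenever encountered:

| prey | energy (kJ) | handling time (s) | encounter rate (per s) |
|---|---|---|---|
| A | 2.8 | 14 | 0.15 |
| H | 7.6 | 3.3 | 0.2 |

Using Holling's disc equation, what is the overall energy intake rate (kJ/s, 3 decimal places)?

0.516 kJ/s

R = (0.15×2.8 + 0.2×7.6) / (1 + 0.15×14 + 0.2×3.3) = 1.94/3.76 = 0.516 kJ/s.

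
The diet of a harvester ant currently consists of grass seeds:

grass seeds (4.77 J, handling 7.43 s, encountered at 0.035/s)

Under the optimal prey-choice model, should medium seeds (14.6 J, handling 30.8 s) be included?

Current rate: (0.035×4.77)/(1 + 0.035×7.43) = 0.1325 J/s.
Profitability of medium seeds: 14.6/30.8 = 0.474 J/s.
Since 0.474 > R, including medium seeds increases the long-run rate.

Yes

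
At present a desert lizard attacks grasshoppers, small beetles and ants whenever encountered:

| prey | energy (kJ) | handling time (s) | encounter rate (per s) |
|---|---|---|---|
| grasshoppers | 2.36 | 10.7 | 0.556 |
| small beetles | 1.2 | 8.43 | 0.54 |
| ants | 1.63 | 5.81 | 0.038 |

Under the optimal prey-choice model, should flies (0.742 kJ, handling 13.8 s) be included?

Intake rate on the current diet: R = (0.556×2.36 + 0.54×1.2 + 0.038×1.63) / (1 + 0.556×10.7 + 0.54×8.43 + 0.038×5.81) = 2.022/11.72 = 0.1725 kJ/s.
Profitability of flies: 0.742/13.8 = 0.05377 kJ/s.
0.05377 < 0.1725, so adding flies would lower the average — exclude it.

No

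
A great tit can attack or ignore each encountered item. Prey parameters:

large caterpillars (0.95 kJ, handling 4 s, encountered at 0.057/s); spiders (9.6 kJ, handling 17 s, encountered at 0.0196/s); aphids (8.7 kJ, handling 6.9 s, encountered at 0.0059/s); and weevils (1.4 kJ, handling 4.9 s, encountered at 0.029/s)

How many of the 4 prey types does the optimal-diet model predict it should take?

4

Rank by E/h (kJ/s): aphids 1.26, spiders 0.565, weevils 0.286, large caterpillars 0.237. Include each in turn until the next type's E/h falls below the running intake rate.
Rate on top 1: 0.04932. spiders: 0.565 > 0.04932 → include.
Rate on top 2: 0.1743. weevils: 0.286 > 0.1743 → include.
Rate on top 3: 0.1848. large caterpillars: 0.237 > 0.1848 → include.
Optimal diet: aphids, spiders, weevils, large caterpillars — 4 of 4 types.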